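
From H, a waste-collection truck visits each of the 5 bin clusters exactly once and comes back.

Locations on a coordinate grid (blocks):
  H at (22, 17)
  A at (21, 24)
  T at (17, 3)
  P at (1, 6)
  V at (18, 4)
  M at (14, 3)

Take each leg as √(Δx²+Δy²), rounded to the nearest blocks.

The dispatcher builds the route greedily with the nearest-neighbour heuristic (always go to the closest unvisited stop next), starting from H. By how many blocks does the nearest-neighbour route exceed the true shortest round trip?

H: A=7, V=14, T=15, M=16, P=24 ⇒ A
A: V=20, T=21, M=22, P=27 ⇒ V
V: T=1, M=4, P=17 ⇒ T
T: M=3, P=16 ⇒ M
M: P=13 ⇒ P
NN route H → A → V → T → M → P → H costs 68.
Optimal: H → A → P → M → T → V → H costs 65 (by enumerating all 60 distinct tours).
Excess = 68 − 65 = 3.

3 blocks longer than the optimal tour.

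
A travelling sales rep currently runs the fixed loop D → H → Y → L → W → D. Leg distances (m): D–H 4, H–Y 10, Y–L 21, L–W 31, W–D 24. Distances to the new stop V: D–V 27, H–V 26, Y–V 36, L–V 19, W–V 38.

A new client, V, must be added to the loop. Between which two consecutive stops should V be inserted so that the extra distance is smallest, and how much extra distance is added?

Insertion cost between consecutive stops i–j is d(i,V) + d(V,j) − d(i,j):
  between D and H: 27 + 26 − 4 = 49
  between H and Y: 26 + 36 − 10 = 52
  between Y and L: 36 + 19 − 21 = 34
  between L and W: 19 + 38 − 31 = 26
  between W and D: 38 + 27 − 24 = 41
Cheapest insertion is between L and W, adding 26.
New total = 90 + 26 = 116.

+26 m — insert V between L and W.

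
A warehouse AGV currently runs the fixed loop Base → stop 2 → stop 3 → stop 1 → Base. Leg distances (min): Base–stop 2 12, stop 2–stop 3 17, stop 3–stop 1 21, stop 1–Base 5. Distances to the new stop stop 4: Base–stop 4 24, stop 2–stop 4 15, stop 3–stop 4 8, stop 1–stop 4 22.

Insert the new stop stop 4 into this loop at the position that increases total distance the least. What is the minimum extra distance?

+6 min — insert stop 4 between stop 2 and stop 3.

Insertion cost between consecutive stops i–j is d(i,stop 4) + d(stop 4,j) − d(i,j):
  between Base and stop 2: 24 + 15 − 12 = 27
  between stop 2 and stop 3: 15 + 8 − 17 = 6
  between stop 3 and stop 1: 8 + 22 − 21 = 9
  between stop 1 and Base: 22 + 24 − 5 = 41
Cheapest insertion is between stop 2 and stop 3, adding 6.
New total = 55 + 6 = 61.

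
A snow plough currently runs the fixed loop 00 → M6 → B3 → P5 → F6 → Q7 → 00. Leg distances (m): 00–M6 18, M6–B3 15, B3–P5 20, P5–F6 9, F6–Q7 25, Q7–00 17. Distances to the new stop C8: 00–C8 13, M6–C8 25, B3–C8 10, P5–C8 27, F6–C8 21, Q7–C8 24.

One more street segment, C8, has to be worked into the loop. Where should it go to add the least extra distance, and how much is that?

Minimum extra distance: 17 m, inserting C8 between B3 and P5.

Insertion cost between consecutive stops i–j is d(i,C8) + d(C8,j) − d(i,j):
  between 00 and M6: 13 + 25 − 18 = 20
  between M6 and B3: 25 + 10 − 15 = 20
  between B3 and P5: 10 + 27 − 20 = 17
  between P5 and F6: 27 + 21 − 9 = 39
  between F6 and Q7: 21 + 24 − 25 = 20
  between Q7 and 00: 24 + 13 − 17 = 20
Cheapest insertion is between B3 and P5, adding 17.
New total = 104 + 17 = 121.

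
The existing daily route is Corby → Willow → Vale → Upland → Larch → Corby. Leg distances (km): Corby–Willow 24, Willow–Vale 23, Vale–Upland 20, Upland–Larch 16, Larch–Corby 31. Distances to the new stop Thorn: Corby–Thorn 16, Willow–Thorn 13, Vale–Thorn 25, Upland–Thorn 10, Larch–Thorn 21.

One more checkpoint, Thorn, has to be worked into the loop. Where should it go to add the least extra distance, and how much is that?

Insertion cost between consecutive stops i–j is d(i,Thorn) + d(Thorn,j) − d(i,j):
  between Corby and Willow: 16 + 13 − 24 = 5
  between Willow and Vale: 13 + 25 − 23 = 15
  between Vale and Upland: 25 + 10 − 20 = 15
  between Upland and Larch: 10 + 21 − 16 = 15
  between Larch and Corby: 21 + 16 − 31 = 6
Cheapest insertion is between Corby and Willow, adding 5.
New total = 114 + 5 = 119.

Minimum extra distance: 5 km, inserting Thorn between Corby and Willow.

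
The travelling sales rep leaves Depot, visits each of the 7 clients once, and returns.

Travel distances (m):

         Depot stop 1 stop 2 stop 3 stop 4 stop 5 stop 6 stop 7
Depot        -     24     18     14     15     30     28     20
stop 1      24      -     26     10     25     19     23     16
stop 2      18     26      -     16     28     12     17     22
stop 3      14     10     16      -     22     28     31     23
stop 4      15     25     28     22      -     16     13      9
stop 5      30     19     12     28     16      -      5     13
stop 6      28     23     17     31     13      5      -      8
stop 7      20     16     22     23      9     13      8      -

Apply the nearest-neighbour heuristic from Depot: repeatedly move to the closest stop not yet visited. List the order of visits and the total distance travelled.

Depot → [stop 3:14 / stop 4:15 / stop 2:18 / stop 7:20 / stop 1:24 / stop 6:28 / stop 5:30] → stop 3 (14)
stop 3 → [stop 1:10 / stop 2:16 / stop 4:22 / stop 7:23 / stop 5:28 / stop 6:31] → stop 1 (10)
stop 1 → [stop 7:16 / stop 5:19 / stop 6:23 / stop 4:25 / stop 2:26] → stop 7 (16)
stop 7 → [stop 6:8 / stop 4:9 / stop 5:13 / stop 2:22] → stop 6 (8)
stop 6 → [stop 5:5 / stop 4:13 / stop 2:17] → stop 5 (5)
stop 5 → [stop 2:12 / stop 4:16] → stop 2 (12)
stop 2 → [stop 4:28] → stop 4 (28)
Return stop 4→Depot: 15.
Total = 14 + 10 + 16 + 8 + 5 + 12 + 28 + 15 = 108.

Nearest-neighbour total = 108 m; route Depot → stop 3 → stop 1 → stop 7 → stop 6 → stop 5 → stop 2 → stop 4 → Depot.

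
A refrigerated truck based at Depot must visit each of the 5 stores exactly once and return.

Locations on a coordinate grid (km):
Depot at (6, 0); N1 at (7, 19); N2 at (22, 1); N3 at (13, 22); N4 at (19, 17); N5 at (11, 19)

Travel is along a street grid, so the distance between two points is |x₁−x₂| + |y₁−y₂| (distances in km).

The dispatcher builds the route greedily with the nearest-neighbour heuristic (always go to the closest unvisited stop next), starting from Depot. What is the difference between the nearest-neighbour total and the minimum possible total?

From Depot: N2=17, N1=20, N5=24, N3=29, N4=30 → choose N2 (17).
From N2: N4=19, N5=29, N3=30, N1=33 → choose N4 (19).
From N4: N5=10, N3=11, N1=14 → choose N5 (10).
From N5: N1=4, N3=5 → choose N1 (4).
From N1: N3=9 → choose N3 (9).
NN route Depot → N2 → N4 → N5 → N1 → N3 → Depot costs 88.
Optimal: Depot → N1 → N5 → N3 → N4 → N2 → Depot costs 76 (by enumerating all 60 distinct tours).
Excess = 88 − 76 = 12.

12 km longer than the optimal tour.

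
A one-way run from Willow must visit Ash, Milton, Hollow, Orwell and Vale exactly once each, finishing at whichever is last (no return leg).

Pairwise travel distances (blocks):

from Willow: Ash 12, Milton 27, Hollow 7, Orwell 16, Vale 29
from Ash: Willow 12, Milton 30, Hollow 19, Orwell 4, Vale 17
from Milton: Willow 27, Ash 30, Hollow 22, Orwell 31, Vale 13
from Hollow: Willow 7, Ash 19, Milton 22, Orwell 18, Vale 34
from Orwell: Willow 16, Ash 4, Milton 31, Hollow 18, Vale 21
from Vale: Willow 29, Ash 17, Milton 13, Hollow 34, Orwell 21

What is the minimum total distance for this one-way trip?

59 blocks — the minimum one-way total.

There are 5! = 120 possible orderings.
Willow - Ash - Milton - Hollow - Orwell - Vale: 12+30+22+18+21 = 103
Willow - Ash - Milton - Hollow - Vale - Orwell: 12+30+22+34+21 = 119
Willow - Ash - Milton - Orwell - Hollow - Vale: 12+30+31+18+34 = 125
Willow - Ash - Milton - Orwell - Vale - Hollow: 12+30+31+21+34 = 128
Willow - Ash - Milton - Vale - Hollow - Orwell: 12+30+13+34+18 = 107
Willow - Ash - Milton - Vale - Orwell - Hollow: 12+30+13+21+18 = 94
Willow - Ash - Hollow - Milton - Orwell - Vale: 12+19+22+31+21 = 105
Willow - Ash - Hollow - Milton - Vale - Orwell: 12+19+22+13+21 = 87
Willow - Ash - Hollow - Orwell - Milton - Vale: 12+19+18+31+13 = 93
Willow - Ash - Hollow - Orwell - Vale - Milton: 12+19+18+21+13 = 83
Willow - Ash - Hollow - Vale - Milton - Orwell: 12+19+34+13+31 = 109
Willow - Ash - Hollow - Vale - Orwell - Milton: 12+19+34+21+31 = 117
Willow - Ash - Orwell - Milton - Hollow - Vale: 12+4+31+22+34 = 103
Willow - Ash - Orwell - Milton - Vale - Hollow: 12+4+31+13+34 = 94
… (106 more)
Willow - Hollow - Orwell - Ash - Vale - Milton: 7+18+4+17+13 = 59  ← best
The minimum is 59.
One shortest path: Willow → Hollow → Orwell → Ash → Vale → Milton.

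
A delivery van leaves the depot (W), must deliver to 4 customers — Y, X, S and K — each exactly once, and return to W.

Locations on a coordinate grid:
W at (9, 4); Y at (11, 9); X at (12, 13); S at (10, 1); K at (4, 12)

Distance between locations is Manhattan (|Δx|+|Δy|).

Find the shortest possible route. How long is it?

Shortest round trip = 40.

W → Y → X → S → K → W: 7+5+14+17+13 = 56
W → Y → X → K → S → W: 7+5+9+17+4 = 42
W → Y → S → X → K → W: 7+9+14+9+13 = 52
W → Y → S → K → X → W: 7+9+17+9+12 = 54
W → Y → K → X → S → W: 7+10+9+14+4 = 44
W → Y → K → S → X → W: 7+10+17+14+12 = 60
W → X → Y → S → K → W: 12+5+9+17+13 = 56
W → X → Y → K → S → W: 12+5+10+17+4 = 48
W → X → S → Y → K → W: 12+14+9+10+13 = 58
W → X → K → Y → S → W: 12+9+10+9+4 = 44
W → S → Y → X → K → W: 4+9+5+9+13 = 40
W → S → X → Y → K → W: 4+14+5+10+13 = 46
The minimum is 40.
One optimal route: W → S → Y → X → K → W (or its reverse).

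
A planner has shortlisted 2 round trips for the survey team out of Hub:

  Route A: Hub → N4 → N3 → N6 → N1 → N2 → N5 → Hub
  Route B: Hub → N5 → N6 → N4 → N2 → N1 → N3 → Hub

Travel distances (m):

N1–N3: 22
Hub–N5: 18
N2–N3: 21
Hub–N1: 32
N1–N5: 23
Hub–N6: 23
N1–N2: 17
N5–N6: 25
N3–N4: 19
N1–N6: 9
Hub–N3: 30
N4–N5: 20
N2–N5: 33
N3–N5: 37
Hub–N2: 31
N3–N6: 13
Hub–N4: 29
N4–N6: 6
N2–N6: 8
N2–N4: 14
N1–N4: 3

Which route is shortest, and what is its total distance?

Shortest is Route B, total 132 m.

Route A: 29 + 19 + 13 + 9 + 17 + 33 + 18 = 138
Route B: 18 + 25 + 6 + 14 + 17 + 22 + 30 = 132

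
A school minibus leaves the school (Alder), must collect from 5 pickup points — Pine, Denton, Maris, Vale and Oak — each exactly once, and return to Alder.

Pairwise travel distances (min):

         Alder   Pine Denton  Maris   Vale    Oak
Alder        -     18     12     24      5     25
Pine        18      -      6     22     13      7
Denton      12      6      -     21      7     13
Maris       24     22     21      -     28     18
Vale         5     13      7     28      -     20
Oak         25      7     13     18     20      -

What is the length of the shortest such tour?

Shortest round trip = 67 min.

Alder - Pine - Denton - Maris - Vale - Oak - Alder: 18+6+21+28+20+25 = 118
Alder - Pine - Denton - Maris - Oak - Vale - Alder: 18+6+21+18+20+5 = 88
Alder - Pine - Denton - Vale - Maris - Oak - Alder: 18+6+7+28+18+25 = 102
Alder - Pine - Denton - Vale - Oak - Maris - Alder: 18+6+7+20+18+24 = 93
Alder - Pine - Denton - Oak - Maris - Vale - Alder: 18+6+13+18+28+5 = 88
Alder - Pine - Denton - Oak - Vale - Maris - Alder: 18+6+13+20+28+24 = 109
Alder - Pine - Maris - Denton - Vale - Oak - Alder: 18+22+21+7+20+25 = 113
Alder - Pine - Maris - Denton - Oak - Vale - Alder: 18+22+21+13+20+5 = 99
Alder - Pine - Maris - Vale - Denton - Oak - Alder: 18+22+28+7+13+25 = 113
Alder - Pine - Maris - Vale - Oak - Denton - Alder: 18+22+28+20+13+12 = 113
Alder - Pine - Maris - Oak - Denton - Vale - Alder: 18+22+18+13+7+5 = 83
Alder - Pine - Maris - Oak - Vale - Denton - Alder: 18+22+18+20+7+12 = 97
Alder - Pine - Vale - Denton - Maris - Oak - Alder: 18+13+7+21+18+25 = 102
Alder - Pine - Vale - Denton - Oak - Maris - Alder: 18+13+7+13+18+24 = 93
… (46 more)
Alder - Maris - Oak - Pine - Denton - Vale - Alder: 24+18+7+6+7+5 = 67  ← best
The minimum is 67.
One optimal route: Alder → Maris → Oak → Pine → Denton → Vale → Alder (or its reverse).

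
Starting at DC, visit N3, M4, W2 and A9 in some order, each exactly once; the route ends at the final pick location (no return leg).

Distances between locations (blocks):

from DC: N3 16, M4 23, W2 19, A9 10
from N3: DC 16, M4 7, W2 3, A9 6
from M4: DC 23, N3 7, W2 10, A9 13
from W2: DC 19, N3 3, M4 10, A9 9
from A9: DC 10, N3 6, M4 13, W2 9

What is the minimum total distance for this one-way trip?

Shortest open route: 29 blocks.

There are 4! = 24 possible orderings.
DC→N3→M4→W2→A9: 16+7+10+9 = 42
DC→N3→M4→A9→W2: 16+7+13+9 = 45
DC→N3→W2→M4→A9: 16+3+10+13 = 42
DC→N3→W2→A9→M4: 16+3+9+13 = 41
DC→N3→A9→M4→W2: 16+6+13+10 = 45
DC→N3→A9→W2→M4: 16+6+9+10 = 41
DC→M4→N3→W2→A9: 23+7+3+9 = 42
DC→M4→N3→A9→W2: 23+7+6+9 = 45
DC→M4→W2→N3→A9: 23+10+3+6 = 42
DC→M4→W2→A9→N3: 23+10+9+6 = 48
DC→M4→A9→N3→W2: 23+13+6+3 = 45
DC→M4→A9→W2→N3: 23+13+9+3 = 48
DC→W2→N3→M4→A9: 19+3+7+13 = 42
DC→W2→N3→A9→M4: 19+3+6+13 = 41
… (10 more)
DC→A9→N3→W2→M4: 10+6+3+10 = 29  ← best
The minimum is 29.
One shortest path: DC → A9 → N3 → W2 → M4.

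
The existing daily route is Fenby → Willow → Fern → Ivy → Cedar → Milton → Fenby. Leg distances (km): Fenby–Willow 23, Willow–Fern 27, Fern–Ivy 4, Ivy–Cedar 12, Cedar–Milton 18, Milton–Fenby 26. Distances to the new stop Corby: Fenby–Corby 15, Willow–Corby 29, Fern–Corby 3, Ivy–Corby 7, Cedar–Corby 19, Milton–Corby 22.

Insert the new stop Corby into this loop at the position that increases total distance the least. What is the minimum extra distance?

Minimum extra distance: 5 km, inserting Corby between Willow and Fern.

Insertion cost between consecutive stops i–j is d(i,Corby) + d(Corby,j) − d(i,j):
  between Fenby and Willow: 15 + 29 − 23 = 21
  between Willow and Fern: 29 + 3 − 27 = 5
  between Fern and Ivy: 3 + 7 − 4 = 6
  between Ivy and Cedar: 7 + 19 − 12 = 14
  between Cedar and Milton: 19 + 22 − 18 = 23
  between Milton and Fenby: 22 + 15 − 26 = 11
Cheapest insertion is between Willow and Fern, adding 5.
New total = 110 + 5 = 115.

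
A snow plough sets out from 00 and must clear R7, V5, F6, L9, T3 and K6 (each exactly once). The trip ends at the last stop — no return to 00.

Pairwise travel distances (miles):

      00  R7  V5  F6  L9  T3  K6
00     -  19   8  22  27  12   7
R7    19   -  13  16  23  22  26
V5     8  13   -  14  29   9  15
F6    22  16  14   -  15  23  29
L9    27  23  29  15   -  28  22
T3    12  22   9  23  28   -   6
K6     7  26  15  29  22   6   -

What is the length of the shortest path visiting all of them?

There are 6! = 720 possible orderings.
00 - R7 - V5 - F6 - L9 - T3 - K6: 19+13+14+15+28+6 = 95
00 - R7 - V5 - F6 - L9 - K6 - T3: 19+13+14+15+22+6 = 89
00 - R7 - V5 - F6 - T3 - L9 - K6: 19+13+14+23+28+22 = 119
00 - R7 - V5 - F6 - T3 - K6 - L9: 19+13+14+23+6+22 = 97
00 - R7 - V5 - F6 - K6 - L9 - T3: 19+13+14+29+22+28 = 125
00 - R7 - V5 - F6 - K6 - T3 - L9: 19+13+14+29+6+28 = 109
00 - R7 - V5 - L9 - F6 - T3 - K6: 19+13+29+15+23+6 = 105
00 - R7 - V5 - L9 - F6 - K6 - T3: 19+13+29+15+29+6 = 111
… (712 more)
00 - K6 - T3 - V5 - R7 - F6 - L9: 7+6+9+13+16+15 = 66  ← best
The minimum is 66.
One shortest path: 00 → K6 → T3 → V5 → R7 → F6 → L9.

Minimum one-way distance = 66 miles.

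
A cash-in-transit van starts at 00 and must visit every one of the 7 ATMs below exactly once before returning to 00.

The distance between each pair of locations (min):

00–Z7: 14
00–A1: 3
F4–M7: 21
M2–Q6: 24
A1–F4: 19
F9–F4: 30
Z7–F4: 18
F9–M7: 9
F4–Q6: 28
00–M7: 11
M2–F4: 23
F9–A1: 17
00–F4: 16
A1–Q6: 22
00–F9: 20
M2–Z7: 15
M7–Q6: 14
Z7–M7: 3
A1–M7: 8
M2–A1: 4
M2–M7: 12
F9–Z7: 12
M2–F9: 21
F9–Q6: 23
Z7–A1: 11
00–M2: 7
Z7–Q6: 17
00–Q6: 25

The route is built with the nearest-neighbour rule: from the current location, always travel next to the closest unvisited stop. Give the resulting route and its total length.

At 00 the remaining stops are A1 3, M2 7, M7 11, Z7 14, F4 16, F9 20, Q6 25; go to A1.
At A1 the remaining stops are M2 4, M7 8, Z7 11, F9 17, F4 19, Q6 22; go to M2.
At M2 the remaining stops are M7 12, Z7 15, F9 21, F4 23, Q6 24; go to M7.
At M7 the remaining stops are Z7 3, F9 9, Q6 14, F4 21; go to Z7.
At Z7 the remaining stops are F9 12, Q6 17, F4 18; go to F9.
At F9 the remaining stops are Q6 23, F4 30; go to Q6.
At Q6 the remaining stops are F4 28; go to F4.
Return F4→00: 16.
Total = 3 + 4 + 12 + 3 + 12 + 23 + 28 + 16 = 101.

Total distance 101 min via the nearest-neighbour route 00 → A1 → M2 → M7 → Z7 → F9 → Q6 → F4 → 00.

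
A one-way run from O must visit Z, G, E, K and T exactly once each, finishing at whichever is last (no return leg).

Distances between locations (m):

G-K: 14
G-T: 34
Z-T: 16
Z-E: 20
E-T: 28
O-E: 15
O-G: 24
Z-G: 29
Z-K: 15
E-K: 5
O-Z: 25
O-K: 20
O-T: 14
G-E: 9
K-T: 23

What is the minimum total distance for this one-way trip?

There are 5! = 120 possible orderings.
O - Z - G - E - K - T: 25+29+9+5+23 = 91
O - Z - G - E - T - K: 25+29+9+28+23 = 114
O - Z - G - K - E - T: 25+29+14+5+28 = 101
O - Z - G - K - T - E: 25+29+14+23+28 = 119
O - Z - G - T - E - K: 25+29+34+28+5 = 121
O - Z - G - T - K - E: 25+29+34+23+5 = 116
O - Z - E - G - K - T: 25+20+9+14+23 = 91
O - Z - E - G - T - K: 25+20+9+34+23 = 111
O - Z - E - K - G - T: 25+20+5+14+34 = 98
O - Z - E - K - T - G: 25+20+5+23+34 = 107
O - Z - E - T - G - K: 25+20+28+34+14 = 121
O - Z - E - T - K - G: 25+20+28+23+14 = 110
O - Z - K - G - E - T: 25+15+14+9+28 = 91
O - Z - K - G - T - E: 25+15+14+34+28 = 116
… (106 more)
O - T - Z - K - E - G: 14+16+15+5+9 = 59  ← best
The minimum is 59.
One shortest path: O → T → Z → K → E → G.

Shortest open route: 59 m.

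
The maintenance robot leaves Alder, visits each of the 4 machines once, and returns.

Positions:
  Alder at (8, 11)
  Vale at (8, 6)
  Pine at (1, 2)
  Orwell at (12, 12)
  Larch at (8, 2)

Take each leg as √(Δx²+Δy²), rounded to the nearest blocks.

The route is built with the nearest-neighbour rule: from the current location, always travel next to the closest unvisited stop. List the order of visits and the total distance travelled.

Nearest-neighbour total = 33 blocks; route Alder → Orwell → Vale → Larch → Pine → Alder.

Alder → [Orwell:4 / Vale:5 / Larch:9 / Pine:11] → Orwell (4)
Orwell → [Vale:7 / Larch:11 / Pine:15] → Vale (7)
Vale → [Larch:4 / Pine:8] → Larch (4)
Larch → [Pine:7] → Pine (7)
Return Pine→Alder: 11.
Total = 4 + 7 + 4 + 7 + 11 = 33.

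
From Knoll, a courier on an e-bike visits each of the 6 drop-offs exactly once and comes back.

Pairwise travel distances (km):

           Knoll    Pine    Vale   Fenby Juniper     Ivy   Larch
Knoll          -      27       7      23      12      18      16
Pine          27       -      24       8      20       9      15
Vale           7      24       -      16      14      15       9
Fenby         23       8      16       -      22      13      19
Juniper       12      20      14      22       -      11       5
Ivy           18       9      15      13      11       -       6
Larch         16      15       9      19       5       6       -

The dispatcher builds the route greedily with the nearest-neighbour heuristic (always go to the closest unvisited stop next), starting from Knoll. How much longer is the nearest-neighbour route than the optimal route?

Knoll: Vale=7, Juniper=12, Larch=16, Ivy=18, Fenby=23, Pine=27 ⇒ Vale
Vale: Larch=9, Juniper=14, Ivy=15, Fenby=16, Pine=24 ⇒ Larch
Larch: Juniper=5, Ivy=6, Pine=15, Fenby=19 ⇒ Juniper
Juniper: Ivy=11, Pine=20, Fenby=22 ⇒ Ivy
Ivy: Pine=9, Fenby=13 ⇒ Pine
Pine: Fenby=8 ⇒ Fenby
NN route Knoll → Vale → Larch → Juniper → Ivy → Pine → Fenby → Knoll costs 72.
Optimal: Knoll → Vale → Fenby → Pine → Ivy → Larch → Juniper → Knoll costs 63 (by enumerating all 360 distinct tours).
Excess = 72 − 63 = 9.

9 km longer than the optimal tour.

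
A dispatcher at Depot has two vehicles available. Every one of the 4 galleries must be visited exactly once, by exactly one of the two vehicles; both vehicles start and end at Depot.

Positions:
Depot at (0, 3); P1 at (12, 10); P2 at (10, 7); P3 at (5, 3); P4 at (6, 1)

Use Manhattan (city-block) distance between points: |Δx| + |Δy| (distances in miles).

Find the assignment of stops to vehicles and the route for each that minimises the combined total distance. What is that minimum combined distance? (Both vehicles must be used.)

Minimum combined distance: 52 miles.

Try each way of splitting the stops between the two vehicles (each non-empty) and, for each split, find the best tour for each vehicle:
  {P1} + {P2, P3, P4}: 38 + 32 = 70
  {P2} + {P1, P3, P4}: 28 + 42 = 70
  {P1, P2} + {P3, P4}: 38 + 16 = 54
  {P3} + {P1, P2, P4}: 10 + 42 = 52
  {P1, P3} + {P2, P4}: 38 + 32 = 70
  {P2, P3} + {P1, P4}: 28 + 42 = 70
  … (7 splits in total)
Best: vehicle 1 Depot → P3 → Depot = 10; vehicle 2 Depot → P1 → P2 → P4 → Depot = 42; combined 52.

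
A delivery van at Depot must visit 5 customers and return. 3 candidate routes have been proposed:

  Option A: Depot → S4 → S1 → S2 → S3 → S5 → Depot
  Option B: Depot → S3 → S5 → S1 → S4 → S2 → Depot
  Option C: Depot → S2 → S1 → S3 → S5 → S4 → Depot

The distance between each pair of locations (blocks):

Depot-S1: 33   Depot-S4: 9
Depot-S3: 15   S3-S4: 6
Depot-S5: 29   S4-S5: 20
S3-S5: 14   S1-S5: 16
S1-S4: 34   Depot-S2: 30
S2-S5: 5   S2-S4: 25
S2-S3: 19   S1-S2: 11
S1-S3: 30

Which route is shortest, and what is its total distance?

114 blocks — Option C is the shortest.

Option A: 9 + 34 + 11 + 19 + 14 + 29 = 116
Option B: 15 + 14 + 16 + 34 + 25 + 30 = 134
Option C: 30 + 11 + 30 + 14 + 20 + 9 = 114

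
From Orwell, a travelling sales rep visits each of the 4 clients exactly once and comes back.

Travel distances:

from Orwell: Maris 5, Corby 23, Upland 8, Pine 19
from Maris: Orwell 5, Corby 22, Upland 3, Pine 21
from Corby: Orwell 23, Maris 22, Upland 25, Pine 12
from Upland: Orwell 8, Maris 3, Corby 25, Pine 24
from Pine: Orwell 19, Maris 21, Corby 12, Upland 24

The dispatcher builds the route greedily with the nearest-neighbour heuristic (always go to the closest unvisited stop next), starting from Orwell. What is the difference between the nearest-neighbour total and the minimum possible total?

Orwell: Maris=5, Upland=8, Pine=19, Corby=23 ⇒ Maris
Maris: Upland=3, Pine=21, Corby=22 ⇒ Upland
Upland: Pine=24, Corby=25 ⇒ Pine
Pine: Corby=12 ⇒ Corby
NN route Orwell → Maris → Upland → Pine → Corby → Orwell costs 67.
Optimal: Orwell → Maris → Upland → Corby → Pine → Orwell costs 64 (by enumerating all 12 distinct tours).
Excess = 67 − 64 = 3.

Excess over optimum: 3.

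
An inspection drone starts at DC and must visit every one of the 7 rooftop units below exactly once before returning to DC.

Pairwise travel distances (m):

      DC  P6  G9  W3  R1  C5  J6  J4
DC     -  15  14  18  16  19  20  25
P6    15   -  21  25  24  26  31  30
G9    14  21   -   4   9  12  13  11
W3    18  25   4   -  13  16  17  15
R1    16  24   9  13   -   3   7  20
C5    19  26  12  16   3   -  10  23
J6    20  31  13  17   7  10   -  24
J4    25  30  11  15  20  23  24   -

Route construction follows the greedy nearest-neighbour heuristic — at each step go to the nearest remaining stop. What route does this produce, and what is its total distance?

From DC: distances to unvisited — G9=14, P6=15, R1=16, W3=18, C5=19, J6=20, J4=25. Nearest is G9 (14).
From G9: distances to unvisited — W3=4, R1=9, J4=11, C5=12, J6=13, P6=21. Nearest is W3 (4).
From W3: distances to unvisited — R1=13, J4=15, C5=16, J6=17, P6=25. Nearest is R1 (13).
From R1: distances to unvisited — C5=3, J6=7, J4=20, P6=24. Nearest is C5 (3).
From C5: distances to unvisited — J6=10, J4=23, P6=26. Nearest is J6 (10).
From J6: distances to unvisited — J4=24, P6=31. Nearest is J4 (24).
From J4: distances to unvisited — P6=30. Nearest is P6 (30).
Return P6→DC: 15.
Total = 14 + 4 + 13 + 3 + 10 + 24 + 30 + 15 = 113.

113 m along DC → G9 → W3 → R1 → C5 → J6 → J4 → P6 → DC.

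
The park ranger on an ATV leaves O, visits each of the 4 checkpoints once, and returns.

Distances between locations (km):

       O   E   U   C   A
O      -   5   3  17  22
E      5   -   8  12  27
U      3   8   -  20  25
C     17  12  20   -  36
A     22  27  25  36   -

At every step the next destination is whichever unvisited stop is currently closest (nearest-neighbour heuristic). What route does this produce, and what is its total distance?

At O the remaining stops are U 3, E 5, C 17, A 22; go to U.
At U the remaining stops are E 8, C 20, A 25; go to E.
At E the remaining stops are C 12, A 27; go to C.
At C the remaining stops are A 36; go to A.
Return A→O: 22.
Total = 3 + 8 + 12 + 36 + 22 = 81.

Nearest-neighbour total = 81 km; route O → U → E → C → A → O.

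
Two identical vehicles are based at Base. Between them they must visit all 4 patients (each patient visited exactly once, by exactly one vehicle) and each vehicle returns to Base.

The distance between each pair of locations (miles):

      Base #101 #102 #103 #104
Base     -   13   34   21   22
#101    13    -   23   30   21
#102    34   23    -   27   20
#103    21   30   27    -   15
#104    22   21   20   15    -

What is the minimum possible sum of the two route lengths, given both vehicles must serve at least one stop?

Minimum combined distance: 116 miles.

There are 2^3 − 1 = 7 ways to divide the 4 stops into two non-empty groups. For each, the best each vehicle can do is its own shortest tour through its group:
  {#101} + {#102, #103, #104}: 26 + 90 = 116
  {#102} + {#101, #103, #104}: 68 + 70 = 138
  {#101, #102} + {#103, #104}: 70 + 58 = 128
  {#103} + {#101, #102, #104}: 42 + 78 = 120
  {#101, #103} + {#102, #104}: 64 + 76 = 140
  {#102, #103} + {#101, #104}: 82 + 56 = 138
  … (7 splits in total)
Best: vehicle 1 Base → #101 → Base = 26; vehicle 2 Base → #102 → #104 → #103 → Base = 90; combined 116.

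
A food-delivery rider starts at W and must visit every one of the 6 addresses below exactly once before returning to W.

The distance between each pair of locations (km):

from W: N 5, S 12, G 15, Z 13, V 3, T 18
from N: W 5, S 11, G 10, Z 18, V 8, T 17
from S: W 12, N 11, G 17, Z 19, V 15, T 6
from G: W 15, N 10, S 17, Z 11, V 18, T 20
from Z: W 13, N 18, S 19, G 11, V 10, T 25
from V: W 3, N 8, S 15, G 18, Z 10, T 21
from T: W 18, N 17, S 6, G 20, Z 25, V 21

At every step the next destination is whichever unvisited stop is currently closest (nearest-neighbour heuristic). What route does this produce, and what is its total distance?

From W: distances to unvisited — V=3, N=5, S=12, Z=13, G=15, T=18. Nearest is V (3).
From V: distances to unvisited — N=8, Z=10, S=15, G=18, T=21. Nearest is N (8).
From N: distances to unvisited — G=10, S=11, T=17, Z=18. Nearest is G (10).
From G: distances to unvisited — Z=11, S=17, T=20. Nearest is Z (11).
From Z: distances to unvisited — S=19, T=25. Nearest is S (19).
From S: distances to unvisited — T=6. Nearest is T (6).
Return T→W: 18.
Total = 3 + 8 + 10 + 11 + 19 + 6 + 18 = 75.

75 km along W → V → N → G → Z → S → T → W.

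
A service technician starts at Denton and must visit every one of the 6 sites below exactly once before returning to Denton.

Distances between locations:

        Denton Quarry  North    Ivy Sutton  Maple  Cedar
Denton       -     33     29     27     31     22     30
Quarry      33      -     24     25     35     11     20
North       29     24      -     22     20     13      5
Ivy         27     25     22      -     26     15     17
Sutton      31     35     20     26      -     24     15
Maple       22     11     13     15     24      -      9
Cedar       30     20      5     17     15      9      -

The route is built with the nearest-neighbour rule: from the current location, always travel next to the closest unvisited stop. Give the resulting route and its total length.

140 along Denton → Maple → Cedar → North → Sutton → Ivy → Quarry → Denton.

Denton → [Maple:22 / Ivy:27 / North:29 / Cedar:30 / Sutton:31 / Quarry:33] → Maple (22)
Maple → [Cedar:9 / Quarry:11 / North:13 / Ivy:15 / Sutton:24] → Cedar (9)
Cedar → [North:5 / Sutton:15 / Ivy:17 / Quarry:20] → North (5)
North → [Sutton:20 / Ivy:22 / Quarry:24] → Sutton (20)
Sutton → [Ivy:26 / Quarry:35] → Ivy (26)
Ivy → [Quarry:25] → Quarry (25)
Return Quarry→Denton: 33.
Total = 22 + 9 + 5 + 20 + 26 + 25 + 33 = 140.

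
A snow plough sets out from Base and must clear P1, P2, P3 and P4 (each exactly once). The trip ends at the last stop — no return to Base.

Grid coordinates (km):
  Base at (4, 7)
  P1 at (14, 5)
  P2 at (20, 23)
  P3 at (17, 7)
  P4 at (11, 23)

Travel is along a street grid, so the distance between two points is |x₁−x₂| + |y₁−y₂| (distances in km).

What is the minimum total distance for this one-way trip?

Shortest open route: 45 km.

There are 4! = 24 possible orderings.
Base → P1 → P2 → P3 → P4: 12+24+19+22 = 77
Base → P1 → P2 → P4 → P3: 12+24+9+22 = 67
Base → P1 → P3 → P2 → P4: 12+5+19+9 = 45
Base → P1 → P3 → P4 → P2: 12+5+22+9 = 48
Base → P1 → P4 → P2 → P3: 12+21+9+19 = 61
Base → P1 → P4 → P3 → P2: 12+21+22+19 = 74
Base → P2 → P1 → P3 → P4: 32+24+5+22 = 83
Base → P2 → P1 → P4 → P3: 32+24+21+22 = 99
Base → P2 → P3 → P1 → P4: 32+19+5+21 = 77
Base → P2 → P3 → P4 → P1: 32+19+22+21 = 94
Base → P2 → P4 → P1 → P3: 32+9+21+5 = 67
Base → P2 → P4 → P3 → P1: 32+9+22+5 = 68
Base → P3 → P1 → P2 → P4: 13+5+24+9 = 51
Base → P3 → P1 → P4 → P2: 13+5+21+9 = 48
… (10 more)
The minimum is 45.
One shortest path: Base → P1 → P3 → P2 → P4.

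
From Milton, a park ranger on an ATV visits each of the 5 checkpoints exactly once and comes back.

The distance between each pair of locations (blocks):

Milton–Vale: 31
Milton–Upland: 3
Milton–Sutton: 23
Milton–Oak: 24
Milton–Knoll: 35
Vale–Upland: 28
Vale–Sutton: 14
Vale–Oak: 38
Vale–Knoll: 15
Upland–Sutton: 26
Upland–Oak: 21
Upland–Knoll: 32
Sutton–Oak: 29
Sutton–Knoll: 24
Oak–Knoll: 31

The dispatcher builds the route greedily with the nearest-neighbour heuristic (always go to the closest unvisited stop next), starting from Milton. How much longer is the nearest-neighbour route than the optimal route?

Excess over optimum: 10 blocks.

From Milton: Upland=3, Sutton=23, Oak=24, Vale=31, Knoll=35 → choose Upland (3).
From Upland: Oak=21, Sutton=26, Vale=28, Knoll=32 → choose Oak (21).
From Oak: Sutton=29, Knoll=31, Vale=38 → choose Sutton (29).
From Sutton: Vale=14, Knoll=24 → choose Vale (14).
From Vale: Knoll=15 → choose Knoll (15).
NN route Milton → Upland → Oak → Sutton → Vale → Knoll → Milton costs 117.
Optimal: Milton → Upland → Oak → Knoll → Vale → Sutton → Milton costs 107 (by enumerating all 60 distinct tours).
Excess = 117 − 107 = 10.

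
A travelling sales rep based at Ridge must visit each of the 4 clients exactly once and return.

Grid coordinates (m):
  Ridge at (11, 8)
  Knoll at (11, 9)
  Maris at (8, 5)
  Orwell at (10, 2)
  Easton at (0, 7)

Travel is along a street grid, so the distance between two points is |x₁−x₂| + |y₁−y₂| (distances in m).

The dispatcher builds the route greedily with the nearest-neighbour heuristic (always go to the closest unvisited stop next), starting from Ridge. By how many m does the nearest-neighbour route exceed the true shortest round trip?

Ridge: Knoll=1, Maris=6, Orwell=7, Easton=12 ⇒ Knoll
Knoll: Maris=7, Orwell=8, Easton=13 ⇒ Maris
Maris: Orwell=5, Easton=10 ⇒ Orwell
Orwell: Easton=15 ⇒ Easton
NN route Ridge → Knoll → Maris → Orwell → Easton → Ridge costs 40.
Optimal: Ridge → Knoll → Orwell → Maris → Easton → Ridge costs 36 (by enumerating all 12 distinct tours).
Excess = 40 − 36 = 4.

Excess over optimum: 4 m.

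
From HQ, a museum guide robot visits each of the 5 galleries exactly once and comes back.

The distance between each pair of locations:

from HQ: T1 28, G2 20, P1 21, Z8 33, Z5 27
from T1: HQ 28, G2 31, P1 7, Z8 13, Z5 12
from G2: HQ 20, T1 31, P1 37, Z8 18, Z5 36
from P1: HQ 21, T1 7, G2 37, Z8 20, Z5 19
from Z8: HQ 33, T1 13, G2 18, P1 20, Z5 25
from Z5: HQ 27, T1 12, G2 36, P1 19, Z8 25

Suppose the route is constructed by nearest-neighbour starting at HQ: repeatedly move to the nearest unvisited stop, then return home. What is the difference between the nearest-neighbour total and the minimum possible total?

1 longer than the optimal tour.

From HQ: G2=20, P1=21, Z5=27, T1=28, Z8=33 → choose G2 (20).
From G2: Z8=18, T1=31, Z5=36, P1=37 → choose Z8 (18).
From Z8: T1=13, P1=20, Z5=25 → choose T1 (13).
From T1: P1=7, Z5=12 → choose P1 (7).
From P1: Z5=19 → choose Z5 (19).
NN route HQ → G2 → Z8 → T1 → P1 → Z5 → HQ costs 104.
Optimal: HQ → G2 → Z8 → T1 → Z5 → P1 → HQ costs 103 (by enumerating all 60 distinct tours).
Excess = 104 − 103 = 1.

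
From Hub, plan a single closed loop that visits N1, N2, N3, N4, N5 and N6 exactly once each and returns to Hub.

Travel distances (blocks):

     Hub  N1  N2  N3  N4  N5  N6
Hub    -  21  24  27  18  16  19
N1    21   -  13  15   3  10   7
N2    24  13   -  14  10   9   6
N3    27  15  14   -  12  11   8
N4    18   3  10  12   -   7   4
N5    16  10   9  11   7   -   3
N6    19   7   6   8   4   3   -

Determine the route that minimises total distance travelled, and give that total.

75 blocks — the shortest possible round trip.

Hub - N1 - N2 - N3 - N4 - N5 - N6 - Hub: 21+13+14+12+7+3+19 = 89
Hub - N1 - N2 - N3 - N4 - N6 - N5 - Hub: 21+13+14+12+4+3+16 = 83
Hub - N1 - N2 - N3 - N5 - N4 - N6 - Hub: 21+13+14+11+7+4+19 = 89
Hub - N1 - N2 - N3 - N5 - N6 - N4 - Hub: 21+13+14+11+3+4+18 = 84
Hub - N1 - N2 - N3 - N6 - N4 - N5 - Hub: 21+13+14+8+4+7+16 = 83
Hub - N1 - N2 - N3 - N6 - N5 - N4 - Hub: 21+13+14+8+3+7+18 = 84
Hub - N1 - N2 - N4 - N3 - N5 - N6 - Hub: 21+13+10+12+11+3+19 = 89
Hub - N1 - N2 - N4 - N3 - N6 - N5 - Hub: 21+13+10+12+8+3+16 = 83
… (352 more)
Hub - N1 - N4 - N2 - N3 - N6 - N5 - Hub: 21+3+10+14+8+3+16 = 75  ← best
The minimum is 75.
One optimal route: Hub → N1 → N4 → N2 → N3 → N6 → N5 → Hub (or its reverse).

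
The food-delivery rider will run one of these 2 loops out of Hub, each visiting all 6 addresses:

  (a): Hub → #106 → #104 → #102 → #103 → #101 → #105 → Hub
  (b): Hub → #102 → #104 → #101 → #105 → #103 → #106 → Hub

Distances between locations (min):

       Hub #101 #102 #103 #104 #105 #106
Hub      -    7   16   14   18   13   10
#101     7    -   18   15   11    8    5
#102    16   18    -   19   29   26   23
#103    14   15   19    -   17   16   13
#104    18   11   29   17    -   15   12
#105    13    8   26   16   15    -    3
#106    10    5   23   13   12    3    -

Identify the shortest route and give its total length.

(a): 10 + 12 + 29 + 19 + 15 + 8 + 13 = 106
(b): 16 + 29 + 11 + 8 + 16 + 13 + 10 = 103

Shortest is (b), total 103 min.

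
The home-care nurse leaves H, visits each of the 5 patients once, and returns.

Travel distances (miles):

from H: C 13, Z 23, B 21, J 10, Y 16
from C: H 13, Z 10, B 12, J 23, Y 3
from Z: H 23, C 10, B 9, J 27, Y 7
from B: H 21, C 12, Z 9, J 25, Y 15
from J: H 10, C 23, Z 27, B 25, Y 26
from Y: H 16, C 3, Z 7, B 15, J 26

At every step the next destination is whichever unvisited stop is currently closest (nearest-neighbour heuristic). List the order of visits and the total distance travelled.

73 miles along H → J → C → Y → Z → B → H.

At H the remaining stops are J 10, C 13, Y 16, B 21, Z 23; go to J.
At J the remaining stops are C 23, B 25, Y 26, Z 27; go to C.
At C the remaining stops are Y 3, Z 10, B 12; go to Y.
At Y the remaining stops are Z 7, B 15; go to Z.
At Z the remaining stops are B 9; go to B.
Return B→H: 21.
Total = 10 + 23 + 3 + 7 + 9 + 21 = 73.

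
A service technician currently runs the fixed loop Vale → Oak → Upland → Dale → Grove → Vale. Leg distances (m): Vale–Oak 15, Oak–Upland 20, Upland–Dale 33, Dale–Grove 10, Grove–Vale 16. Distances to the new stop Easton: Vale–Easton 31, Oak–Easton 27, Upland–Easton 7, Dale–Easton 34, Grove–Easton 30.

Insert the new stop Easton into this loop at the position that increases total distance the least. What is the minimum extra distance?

Insertion cost between consecutive stops i–j is d(i,Easton) + d(Easton,j) − d(i,j):
  between Vale and Oak: 31 + 27 − 15 = 43
  between Oak and Upland: 27 + 7 − 20 = 14
  between Upland and Dale: 7 + 34 − 33 = 8
  between Dale and Grove: 34 + 30 − 10 = 54
  between Grove and Vale: 30 + 31 − 16 = 45
Cheapest insertion is between Upland and Dale, adding 8.
New total = 94 + 8 = 102.

Adding 8 m by placing Easton on the Upland–Dale leg.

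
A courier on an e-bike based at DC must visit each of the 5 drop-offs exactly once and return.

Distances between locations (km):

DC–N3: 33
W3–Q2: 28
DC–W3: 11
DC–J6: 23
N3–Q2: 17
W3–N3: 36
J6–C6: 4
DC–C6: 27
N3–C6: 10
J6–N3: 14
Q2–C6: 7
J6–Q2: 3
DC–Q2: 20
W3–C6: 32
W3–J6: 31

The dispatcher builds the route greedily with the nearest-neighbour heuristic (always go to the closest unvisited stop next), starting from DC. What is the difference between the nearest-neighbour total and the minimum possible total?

5 km longer than the optimal tour.

From DC: W3=11, Q2=20, J6=23, C6=27, N3=33 → choose W3 (11).
From W3: Q2=28, J6=31, C6=32, N3=36 → choose Q2 (28).
From Q2: J6=3, C6=7, N3=17 → choose J6 (3).
From J6: C6=4, N3=14 → choose C6 (4).
From C6: N3=10 → choose N3 (10).
NN route DC → W3 → Q2 → J6 → C6 → N3 → DC costs 89.
Optimal: DC → W3 → N3 → C6 → J6 → Q2 → DC costs 84 (by enumerating all 60 distinct tours).
Excess = 89 − 84 = 5.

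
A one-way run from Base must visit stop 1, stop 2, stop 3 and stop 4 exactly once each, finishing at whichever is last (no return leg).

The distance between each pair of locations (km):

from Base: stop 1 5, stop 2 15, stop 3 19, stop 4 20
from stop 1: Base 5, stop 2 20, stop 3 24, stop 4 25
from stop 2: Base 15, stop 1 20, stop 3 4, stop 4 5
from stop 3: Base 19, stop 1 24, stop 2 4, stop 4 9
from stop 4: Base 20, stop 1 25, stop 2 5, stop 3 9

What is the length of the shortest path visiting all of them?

Shortest open route: 38 km.

There are 4! = 24 possible orderings.
Base→stop 1→stop 2→stop 3→stop 4: 5+20+4+9 = 38
Base→stop 1→stop 2→stop 4→stop 3: 5+20+5+9 = 39
Base→stop 1→stop 3→stop 2→stop 4: 5+24+4+5 = 38
Base→stop 1→stop 3→stop 4→stop 2: 5+24+9+5 = 43
Base→stop 1→stop 4→stop 2→stop 3: 5+25+5+4 = 39
Base→stop 1→stop 4→stop 3→stop 2: 5+25+9+4 = 43
Base→stop 2→stop 1→stop 3→stop 4: 15+20+24+9 = 68
Base→stop 2→stop 1→stop 4→stop 3: 15+20+25+9 = 69
Base→stop 2→stop 3→stop 1→stop 4: 15+4+24+25 = 68
Base→stop 2→stop 3→stop 4→stop 1: 15+4+9+25 = 53
Base→stop 2→stop 4→stop 1→stop 3: 15+5+25+24 = 69
Base→stop 2→stop 4→stop 3→stop 1: 15+5+9+24 = 53
Base→stop 3→stop 1→stop 2→stop 4: 19+24+20+5 = 68
Base→stop 3→stop 1→stop 4→stop 2: 19+24+25+5 = 73
… (10 more)
The minimum is 38.
One shortest path: Base → stop 1 → stop 2 → stop 3 → stop 4.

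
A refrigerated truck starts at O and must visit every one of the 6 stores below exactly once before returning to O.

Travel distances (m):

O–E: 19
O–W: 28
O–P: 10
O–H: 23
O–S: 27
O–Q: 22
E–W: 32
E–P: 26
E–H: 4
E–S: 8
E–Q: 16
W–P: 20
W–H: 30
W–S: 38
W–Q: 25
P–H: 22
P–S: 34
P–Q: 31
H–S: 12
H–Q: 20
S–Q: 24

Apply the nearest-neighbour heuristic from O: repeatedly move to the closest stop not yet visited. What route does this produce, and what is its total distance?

O → [P:10 / E:19 / Q:22 / H:23 / S:27 / W:28] → P (10)
P → [W:20 / H:22 / E:26 / Q:31 / S:34] → W (20)
W → [Q:25 / H:30 / E:32 / S:38] → Q (25)
Q → [E:16 / H:20 / S:24] → E (16)
E → [H:4 / S:8] → H (4)
H → [S:12] → S (12)
Return S→O: 27.
Total = 10 + 20 + 25 + 16 + 4 + 12 + 27 = 114.

Total distance 114 m via the nearest-neighbour route O → P → W → Q → E → H → S → O.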